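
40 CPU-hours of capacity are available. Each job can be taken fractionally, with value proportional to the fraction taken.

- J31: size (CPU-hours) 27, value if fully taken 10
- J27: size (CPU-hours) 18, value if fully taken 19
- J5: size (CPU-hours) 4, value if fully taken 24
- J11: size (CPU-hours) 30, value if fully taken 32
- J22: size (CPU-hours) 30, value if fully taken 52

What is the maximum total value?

82.4

Sort by value density: J5 24/4≈6, J22 52/30≈1.73, J11 32/30≈1.07, J27 19/18≈1.06, J31 10/27≈0.37.
J5: take in full, 4 CPU-hours for value 24 → 36 left.
All 30 CPU-hours of J22 fit (value 52) → 6 remain.
Fill the last 6 CPU-hours with part of J11: 6/30 of it earns 6.4.
Total value = 82.4.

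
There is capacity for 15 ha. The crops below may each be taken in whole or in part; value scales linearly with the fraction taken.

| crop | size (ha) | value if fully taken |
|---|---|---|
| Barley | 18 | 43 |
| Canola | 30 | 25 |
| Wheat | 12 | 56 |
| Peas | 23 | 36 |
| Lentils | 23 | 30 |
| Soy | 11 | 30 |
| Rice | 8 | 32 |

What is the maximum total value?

Sort by value density: Wheat 56/12≈4.67, Rice 32/8≈4, Soy 30/11≈2.73, Barley 43/18≈2.39, Peas 36/23≈1.57, Lentils 30/23≈1.3, Canola 25/30≈0.833.
All 12 ha of Wheat fit (value 56) → 3 remain.
Fill the last 3 ha with part of Rice: 3/8 of it earns 12.
Total value = 68.

68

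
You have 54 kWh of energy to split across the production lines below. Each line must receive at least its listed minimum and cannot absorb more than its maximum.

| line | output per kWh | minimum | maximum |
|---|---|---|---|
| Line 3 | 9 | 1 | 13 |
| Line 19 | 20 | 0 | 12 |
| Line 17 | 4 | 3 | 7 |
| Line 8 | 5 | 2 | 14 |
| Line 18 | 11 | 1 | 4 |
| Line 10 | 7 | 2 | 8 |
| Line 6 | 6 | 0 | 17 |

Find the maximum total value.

Meeting every minimum uses 1+0+3+2+1+2+0 = 9 kWh, leaving 45.
Highest output per kWh first: Line 19 20 > Line 18 11 > Line 3 9 > Line 10 7 > Line 6 6 > Line 8 5 > Line 17 4.
Line 19: +12 to 12 (cap) → 33 left.
Give Line 18 3 more to hit its cap of 4 → 30 left.
Give Line 3 12 more to hit its cap of 13 → 18 left.
Line 10: +6 to 8 (cap) → 12 left.
Only 12 left; Line 6 takes them to reach 12.
Total = 9×13 + 20×12 + 4×3 + 5×2 + 11×4 + 7×8 + 6×12 = 551.

551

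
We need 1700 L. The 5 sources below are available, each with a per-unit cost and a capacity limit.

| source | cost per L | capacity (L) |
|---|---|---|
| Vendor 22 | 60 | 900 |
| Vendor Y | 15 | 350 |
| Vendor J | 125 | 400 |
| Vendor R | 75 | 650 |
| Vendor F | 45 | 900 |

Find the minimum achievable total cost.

Use sources in increasing cost order.
Vendor Y (15): use full 350 ; 1350 L to go.
Vendor F at 45: take all 900 L ; 450 still needed.
Vendor 22 (60): take the remaining 450 ; done.
Vendor R, Vendor J: unused.
Cost = 350×15 + 900×45 + 450×60 = 72750.

72750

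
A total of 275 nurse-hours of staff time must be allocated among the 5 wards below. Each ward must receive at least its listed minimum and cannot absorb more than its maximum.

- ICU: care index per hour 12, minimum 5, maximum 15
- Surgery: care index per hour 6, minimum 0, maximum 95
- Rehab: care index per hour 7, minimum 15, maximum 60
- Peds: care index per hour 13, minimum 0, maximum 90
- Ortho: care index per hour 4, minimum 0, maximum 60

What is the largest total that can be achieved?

2400

Meeting every minimum uses 5+0+15+0+0 = 20 nurse-hours, leaving 255.
Order the wards by care index per hour: Peds 13 > ICU 12 > Rehab 7 > Surgery 6 > Ortho 4.
Give Peds 90 more to hit its cap of 90 ; 165 left.
ICU takes 10 more to reach its cap of 15 ; 155 left.
Rehab: +45 to 60 (cap) ; 110 left.
Give Surgery 95 more to hit its cap of 95 ; 15 left.
Only 15 left; Ortho takes them to reach 15.
Total = 12×15 + 6×95 + 7×60 + 13×90 + 4×15 = 2400.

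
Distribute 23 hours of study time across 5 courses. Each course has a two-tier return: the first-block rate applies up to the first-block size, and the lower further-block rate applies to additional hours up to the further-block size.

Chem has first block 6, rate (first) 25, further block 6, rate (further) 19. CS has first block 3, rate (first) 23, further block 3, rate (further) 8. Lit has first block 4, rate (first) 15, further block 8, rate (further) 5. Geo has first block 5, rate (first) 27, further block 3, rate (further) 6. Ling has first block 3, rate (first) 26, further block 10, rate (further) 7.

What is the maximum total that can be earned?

Order all 10 blocks by rate: Geo/T1 27 > Ling/T1 26 > Chem/T1 25 > CS/T1 23 > Chem/T2 19 > Lit/T1 15 > CS/T2 8 > Ling/T2 7 > Geo/T2 6 > Lit/T2 5.
Geo T1 at 27: fill all 5 — 18 left.
Ling/T1 (26): +3 — 15 left.
Chem T1 at 25: fill all 6 — 9 left.
CS/T1 (23): +3 — 6 left.
Fill Chem T2 block (6 at 19) — 0 left.
Total = 27×5 + 26×3 + 25×6 + 23×3 + 19×6 = 546.

546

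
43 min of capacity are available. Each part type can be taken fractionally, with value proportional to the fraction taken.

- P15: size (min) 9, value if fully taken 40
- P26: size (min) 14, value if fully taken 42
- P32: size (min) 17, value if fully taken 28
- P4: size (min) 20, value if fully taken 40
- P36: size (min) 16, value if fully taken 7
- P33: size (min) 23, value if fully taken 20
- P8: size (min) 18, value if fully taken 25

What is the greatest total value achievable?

122

Rank by value-to-size ratio: P15 40/9≈4.44, P26 42/14≈3, P4 40/20≈2, P32 28/17≈1.65, P8 25/18≈1.39, P33 20/23≈0.87, P36 7/16≈0.438.
All 9 min of P15 fit (value 40) → 34 remain.
Take all of P26 (14 min, value 42) → 20 min left.
Take all of P4 (20 min, value 40) → 0 min left.
Total value = 122.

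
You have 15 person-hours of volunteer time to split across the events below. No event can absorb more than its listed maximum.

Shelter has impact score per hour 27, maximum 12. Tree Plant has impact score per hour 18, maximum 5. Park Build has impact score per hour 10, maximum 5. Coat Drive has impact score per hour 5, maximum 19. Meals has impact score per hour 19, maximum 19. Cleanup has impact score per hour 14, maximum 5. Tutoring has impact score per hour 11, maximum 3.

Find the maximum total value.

381

Highest impact score per hour first: Shelter 27 > Meals 19 > Tree Plant 18 > Cleanup 14 > Tutoring 11 > Park Build 10 > Coat Drive 5.
Give Shelter 12 to hit its cap of 12 ; 3 left.
Meals: +3 (room for 19) → 3. Pool exhausted.
Total = 27×12 + 19×3 = 381.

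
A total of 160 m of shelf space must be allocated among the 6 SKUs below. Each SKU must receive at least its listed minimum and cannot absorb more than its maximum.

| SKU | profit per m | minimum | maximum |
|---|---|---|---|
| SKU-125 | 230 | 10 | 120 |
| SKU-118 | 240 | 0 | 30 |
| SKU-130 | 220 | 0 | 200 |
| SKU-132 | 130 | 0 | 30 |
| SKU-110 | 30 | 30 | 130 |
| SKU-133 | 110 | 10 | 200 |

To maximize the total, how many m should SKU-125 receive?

90

Meeting every minimum uses 10+0+0+0+30+10 = 50 m, leaving 110.
Order the SKUs by profit per m: SKU-118 240 > SKU-125 230 > SKU-130 220 > SKU-132 130 > SKU-133 110 > SKU-110 30.
SKU-118 takes 30 more to reach its cap of 30 — 80 left.
SKU-125: +80 (room for 110) → 90. Pool exhausted.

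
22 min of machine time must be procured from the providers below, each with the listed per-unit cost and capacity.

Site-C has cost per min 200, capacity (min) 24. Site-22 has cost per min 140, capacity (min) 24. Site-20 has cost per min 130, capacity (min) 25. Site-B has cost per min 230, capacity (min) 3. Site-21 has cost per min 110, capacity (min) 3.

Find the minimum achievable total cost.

Cheapest first:
Take 3 from Site-21 at 110 → need 19 more.
Site-20 (130): take the remaining 19 → done.
Site-22, Site-C, Site-B: unused.
Cost = 3×110 + 19×130 = 2800.

2800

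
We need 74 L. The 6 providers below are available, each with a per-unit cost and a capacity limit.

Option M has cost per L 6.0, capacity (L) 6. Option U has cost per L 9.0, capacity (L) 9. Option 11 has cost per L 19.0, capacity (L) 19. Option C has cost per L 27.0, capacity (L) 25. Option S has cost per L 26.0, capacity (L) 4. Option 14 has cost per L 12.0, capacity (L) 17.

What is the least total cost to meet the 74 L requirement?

1299

Use providers in increasing cost order.
Take 6 from Option M at 6.0 ; need 68 more.
Take 9 from Option U at 9.0 ; need 59 more.
Take 17 from Option 14 at 12.0 ; need 42 more.
Option 11 (19.0): use full 19 ; 23 L to go.
Take 4 from Option S at 26.0 ; need 19 more.
Take 19 from Option C at 27.0 to finish.
Cost = 6×6.0 + 9×9.0 + 17×12.0 + 19×19.0 + 4×26.0 + 19×27.0 = 1299.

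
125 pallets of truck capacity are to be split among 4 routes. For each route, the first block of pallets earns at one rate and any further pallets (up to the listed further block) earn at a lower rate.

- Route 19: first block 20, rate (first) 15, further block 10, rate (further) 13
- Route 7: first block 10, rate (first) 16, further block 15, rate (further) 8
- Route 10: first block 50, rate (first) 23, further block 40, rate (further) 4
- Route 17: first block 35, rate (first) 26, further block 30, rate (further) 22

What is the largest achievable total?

Treat each block as its own option and order by rate: Route 17/tier1 26 > Route 10/tier1 23 > Route 17/tier2 22 > Route 7/tier1 16 > Route 19/tier1 15 > Route 19/tier2 13 > Route 7/tier2 8 > Route 10/tier2 4.
Route 17/tier1 (26): +35 — 90 left.
Route 10 tier1 at 23: fill all 50 — 40 left.
Route 17 tier2 at 22: fill all 30 — 10 left.
Fill Route 7 tier1 block (10 at 16) — 0 left.
Total = 26×35 + 23×50 + 22×30 + 16×10 = 2880.

2880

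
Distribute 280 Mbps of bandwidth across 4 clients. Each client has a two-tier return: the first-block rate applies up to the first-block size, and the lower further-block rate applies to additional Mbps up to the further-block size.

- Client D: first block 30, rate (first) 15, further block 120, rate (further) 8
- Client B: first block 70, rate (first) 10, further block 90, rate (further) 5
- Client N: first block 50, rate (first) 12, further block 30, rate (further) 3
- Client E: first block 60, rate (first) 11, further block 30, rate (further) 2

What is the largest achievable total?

2970

Order all 8 blocks by rate: Client D/first 15 > Client N/first 12 > Client E/first 11 > Client B/first 10 > Client D/second 8 > Client B/second 5 > Client N/second 3 > Client E/second 2.
Client D/first (15): +30 ; 250 left.
Client N/first (12): +50 ; 200 left.
Client E first at 11: fill all 60 ; 140 left.
Fill Client B first block (70 at 10) ; 70 left.
70 remain; put them into Client D second at 8.
Total = 15×30 + 12×50 + 11×60 + 10×70 + 8×70 = 2970.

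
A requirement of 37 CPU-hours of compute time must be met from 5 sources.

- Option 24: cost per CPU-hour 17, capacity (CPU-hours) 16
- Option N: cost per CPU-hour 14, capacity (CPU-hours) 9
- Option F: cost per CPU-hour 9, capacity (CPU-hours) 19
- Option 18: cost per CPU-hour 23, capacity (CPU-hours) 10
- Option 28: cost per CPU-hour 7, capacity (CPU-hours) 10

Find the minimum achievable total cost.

353

Use sources in increasing cost order.
Option 28 at 7: take all 10 CPU-hours — 27 still needed.
Option F (9): use full 19 — 8 CPU-hours to go.
Option N at 14: take 8 of its 9 — requirement met.
Option 24, Option 18: unused.
Cost = 10×7 + 19×9 + 8×14 = 353.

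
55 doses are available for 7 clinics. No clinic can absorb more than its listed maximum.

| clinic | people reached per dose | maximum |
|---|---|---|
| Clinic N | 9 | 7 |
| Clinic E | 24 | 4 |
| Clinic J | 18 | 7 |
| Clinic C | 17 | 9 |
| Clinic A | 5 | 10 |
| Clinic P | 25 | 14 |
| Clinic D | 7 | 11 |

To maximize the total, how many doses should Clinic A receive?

3

Rank by people reached per dose: Clinic P 25 > Clinic E 24 > Clinic J 18 > Clinic C 17 > Clinic N 9 > Clinic D 7 > Clinic A 5.
Clinic P: +14 to 14 (cap) ; 41 left.
Clinic E: +4 to 4 (cap) ; 37 left.
Clinic J: +7 to 7 (cap) ; 30 left.
Clinic C takes 9 to reach its cap of 9 ; 21 left.
Clinic N takes 7 to reach its cap of 7 ; 14 left.
Give Clinic D 11 to hit its cap of 11 ; 3 left.
Clinic A has room for 10 but only 3 remain, so it gets 3.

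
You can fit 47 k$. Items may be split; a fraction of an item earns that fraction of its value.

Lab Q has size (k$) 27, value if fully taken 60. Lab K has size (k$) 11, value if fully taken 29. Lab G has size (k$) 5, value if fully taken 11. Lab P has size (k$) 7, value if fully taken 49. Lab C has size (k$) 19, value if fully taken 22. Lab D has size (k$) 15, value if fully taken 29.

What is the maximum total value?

142.4

Best value per unit of size first: Lab P 49/7≈7, Lab K 29/11≈2.64, Lab Q 60/27≈2.22, Lab G 11/5≈2.2, Lab D 29/15≈1.93, Lab C 22/19≈1.16.
Take all of Lab P (7 k$, value 49) ; 40 k$ left.
All 11 k$ of Lab K fit (value 29) ; 29 remain.
All 27 k$ of Lab Q fit (value 60) ; 2 remain.
Only 2 k$ remain; take 2/5 of Lab G for value 11×2/5 = 4.4.
Total value = 142.4.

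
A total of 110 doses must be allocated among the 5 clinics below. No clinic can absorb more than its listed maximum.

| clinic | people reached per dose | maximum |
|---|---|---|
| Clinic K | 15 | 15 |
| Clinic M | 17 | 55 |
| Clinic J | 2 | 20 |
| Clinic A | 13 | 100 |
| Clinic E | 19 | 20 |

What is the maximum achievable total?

Highest people reached per dose first: Clinic E 19 > Clinic M 17 > Clinic K 15 > Clinic A 13 > Clinic J 2.
Clinic E takes 20 to reach its cap of 20 → 90 left.
Clinic M takes 55 to reach its cap of 55 → 35 left.
Clinic K takes 15 to reach its cap of 15 → 20 left.
Only 20 left; Clinic A takes them to reach 20.
Total = 15×15 + 17×55 + 13×20 + 19×20 = 1800.

1800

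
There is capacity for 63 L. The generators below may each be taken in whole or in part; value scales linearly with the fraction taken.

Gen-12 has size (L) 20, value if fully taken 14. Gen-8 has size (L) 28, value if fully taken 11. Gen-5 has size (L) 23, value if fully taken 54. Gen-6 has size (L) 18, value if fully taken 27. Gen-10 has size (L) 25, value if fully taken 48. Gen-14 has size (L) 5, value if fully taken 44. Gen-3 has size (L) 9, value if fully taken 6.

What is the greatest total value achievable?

161

Sort by value density: Gen-14 44/5≈8.8, Gen-5 54/23≈2.35, Gen-10 48/25≈1.92, Gen-6 27/18≈1.5, Gen-12 14/20≈0.7, Gen-3 6/9≈0.667, Gen-8 11/28≈0.393.
All 5 L of Gen-14 fit (value 44) — 58 remain.
All 23 L of Gen-5 fit (value 54) — 35 remain.
All 25 L of Gen-10 fit (value 48) — 10 remain.
Fill the last 10 L with part of Gen-6: 10/18 of it earns 15.
Total value = 161.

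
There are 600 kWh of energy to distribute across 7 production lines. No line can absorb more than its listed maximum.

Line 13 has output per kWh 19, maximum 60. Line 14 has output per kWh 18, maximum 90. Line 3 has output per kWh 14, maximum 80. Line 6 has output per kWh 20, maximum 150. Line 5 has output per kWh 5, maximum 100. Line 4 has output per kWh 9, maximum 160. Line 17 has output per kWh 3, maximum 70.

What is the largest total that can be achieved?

8620

Order the production lines by output per kWh: Line 6 20 > Line 13 19 > Line 14 18 > Line 3 14 > Line 4 9 > Line 5 5 > Line 17 3.
Give Line 6 150 to hit its cap of 150 → 450 left.
Line 13: +60 to 60 (cap) → 390 left.
Line 14 takes 90 to reach its cap of 90 → 300 left.
Line 3 takes 80 to reach its cap of 80 → 220 left.
Line 4 takes 160 to reach its cap of 160 → 60 left.
Line 5: +60 (room for 100) → 60. Pool exhausted.
Total = 19×60 + 18×90 + 14×80 + 20×150 + 5×60 + 9×160 = 8620.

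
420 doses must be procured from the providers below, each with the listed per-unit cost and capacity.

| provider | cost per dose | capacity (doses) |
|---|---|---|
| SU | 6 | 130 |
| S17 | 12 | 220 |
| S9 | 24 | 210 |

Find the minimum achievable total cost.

5100

Cheapest first:
SU (6): use full 130 — 290 doses to go.
S17 at 12: take all 220 doses — 70 still needed.
S9 at 24: take 70 of its 210 — requirement met.
Cost = 130×6 + 220×12 + 70×24 = 5100.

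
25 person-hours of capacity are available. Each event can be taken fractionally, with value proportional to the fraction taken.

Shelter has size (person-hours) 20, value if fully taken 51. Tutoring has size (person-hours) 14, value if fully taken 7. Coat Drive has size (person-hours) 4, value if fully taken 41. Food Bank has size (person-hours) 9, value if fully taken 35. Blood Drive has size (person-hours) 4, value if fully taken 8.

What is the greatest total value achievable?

Rank by value-to-size ratio: Coat Drive 41/4≈10.2, Food Bank 35/9≈3.89, Shelter 51/20≈2.55, Blood Drive 8/4≈2, Tutoring 7/14≈0.5.
All 4 person-hours of Coat Drive fit (value 41) ; 21 remain.
All 9 person-hours of Food Bank fit (value 35) ; 12 remain.
Only 12 person-hours remain; take 12/20 of Shelter for value 51×12/20 = 30.6.
Total value = 106.6.

106.6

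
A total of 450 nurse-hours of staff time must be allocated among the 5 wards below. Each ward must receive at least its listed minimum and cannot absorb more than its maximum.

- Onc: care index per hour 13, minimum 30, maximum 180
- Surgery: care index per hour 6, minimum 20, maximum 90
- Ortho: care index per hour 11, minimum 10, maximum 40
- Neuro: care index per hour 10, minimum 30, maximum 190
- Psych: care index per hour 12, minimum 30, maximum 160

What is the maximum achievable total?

5320

Meeting every minimum uses 30+20+10+30+30 = 120 nurse-hours, leaving 330.
Rank by care index per hour: Onc 13 > Psych 12 > Ortho 11 > Neuro 10 > Surgery 6.
Onc takes 150 more to reach its cap of 180 ; 180 left.
Psych takes 130 more to reach its cap of 160 ; 50 left.
Ortho takes 30 more to reach its cap of 40 ; 20 left.
Neuro has room for 160 more but only 20 remain, so it gets 50.
Total = 13×180 + 6×20 + 11×40 + 10×50 + 12×160 = 5320.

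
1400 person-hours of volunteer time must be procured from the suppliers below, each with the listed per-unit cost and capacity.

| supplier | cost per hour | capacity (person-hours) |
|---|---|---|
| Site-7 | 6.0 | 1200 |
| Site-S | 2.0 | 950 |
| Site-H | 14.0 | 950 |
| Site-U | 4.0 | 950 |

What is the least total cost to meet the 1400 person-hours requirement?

Cheapest first:
Site-S (2.0): use full 950 ; 450 person-hours to go.
Site-U (4.0): take the remaining 450 ; done.
Site-7, Site-H: unused.
Cost = 950×2.0 + 450×4.0 = 3700.

3700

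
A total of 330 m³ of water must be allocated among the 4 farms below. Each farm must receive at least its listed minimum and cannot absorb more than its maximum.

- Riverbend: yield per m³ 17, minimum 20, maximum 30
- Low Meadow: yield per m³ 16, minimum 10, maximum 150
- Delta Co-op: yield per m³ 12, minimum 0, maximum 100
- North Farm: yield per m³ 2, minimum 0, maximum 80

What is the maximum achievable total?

Meeting every minimum uses 20+10+0+0 = 30 m³, leaving 300.
Rank by yield per m³: Riverbend 17 > Low Meadow 16 > Delta Co-op 12 > North Farm 2.
Give Riverbend 10 more to hit its cap of 30 ; 290 left.
Low Meadow takes 140 more to reach its cap of 150 ; 150 left.
Delta Co-op takes 100 more to reach its cap of 100 ; 50 left.
Only 50 left; North Farm takes them to reach 50.
Total = 17×30 + 16×150 + 12×100 + 2×50 = 4210.

4210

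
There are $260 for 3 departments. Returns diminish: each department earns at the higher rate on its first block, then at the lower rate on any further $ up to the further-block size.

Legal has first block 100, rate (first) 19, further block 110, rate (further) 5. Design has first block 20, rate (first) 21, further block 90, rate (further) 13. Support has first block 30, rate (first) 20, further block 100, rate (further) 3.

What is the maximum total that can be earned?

4190

Treat each block as its own option and order by rate: Design/T1 21 > Support/T1 20 > Legal/T1 19 > Design/T2 13 > Legal/T2 5 > Support/T2 3.
Fill Design T1 block (20 at 21) ; 240 left.
Support T1 at 20: fill all 30 ; 210 left.
Fill Legal T1 block (100 at 19) ; 110 left.
Design T2 at 13: fill all 90 ; 20 left.
Legal/T2: +20 of 110 at 5; pool empty.
Total = 21×20 + 20×30 + 19×100 + 13×90 + 5×20 = 4190.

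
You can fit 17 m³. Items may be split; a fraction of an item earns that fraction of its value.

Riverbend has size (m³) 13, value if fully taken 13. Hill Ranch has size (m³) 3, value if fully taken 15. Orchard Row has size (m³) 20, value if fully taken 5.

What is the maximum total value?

28.25

Rank by value-to-size ratio: Hill Ranch 15/3≈5, Riverbend 13/13≈1, Orchard Row 5/20≈0.25.
Hill Ranch: take in full, 3 m³ for value 15 — 14 left.
Take all of Riverbend (13 m³, value 13) — 1 m³ left.
1 m³ left: a 1/20 share of Orchard Row gives 5×1/20 = 0.25.
Total value = 28.25.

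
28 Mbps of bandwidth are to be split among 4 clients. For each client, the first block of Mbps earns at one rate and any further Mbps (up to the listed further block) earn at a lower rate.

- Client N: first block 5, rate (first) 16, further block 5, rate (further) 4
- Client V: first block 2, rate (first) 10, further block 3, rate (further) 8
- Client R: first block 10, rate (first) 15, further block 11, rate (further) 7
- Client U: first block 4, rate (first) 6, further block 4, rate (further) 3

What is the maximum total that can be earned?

330

Rank every tier by rate: Client N/first 16 > Client R/first 15 > Client V/first 10 > Client V/second 8 > Client R/second 7 > Client U/first 6 > Client N/second 4 > Client U/second 3.
Fill Client N first block (5 at 16) — 23 left.
Fill Client R first block (10 at 15) — 13 left.
Client V/first (10): +2 — 11 left.
Client V second at 8: fill all 3 — 8 left.
8 remain; put them into Client R second at 7.
Total = 16×5 + 15×10 + 10×2 + 8×3 + 7×8 = 330.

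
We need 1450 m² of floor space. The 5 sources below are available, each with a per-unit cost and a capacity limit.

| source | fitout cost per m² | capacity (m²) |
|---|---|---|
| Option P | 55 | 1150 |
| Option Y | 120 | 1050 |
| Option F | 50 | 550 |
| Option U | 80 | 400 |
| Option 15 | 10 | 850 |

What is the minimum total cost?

38750

Cheapest first:
Option 15 (10): use full 850 — 600 m² to go.
Option F (50): use full 550 — 50 m² to go.
Take 50 from Option P at 55 to finish.
Option U, Option Y: unused.
Cost = 850×10 + 550×50 + 50×55 = 38750.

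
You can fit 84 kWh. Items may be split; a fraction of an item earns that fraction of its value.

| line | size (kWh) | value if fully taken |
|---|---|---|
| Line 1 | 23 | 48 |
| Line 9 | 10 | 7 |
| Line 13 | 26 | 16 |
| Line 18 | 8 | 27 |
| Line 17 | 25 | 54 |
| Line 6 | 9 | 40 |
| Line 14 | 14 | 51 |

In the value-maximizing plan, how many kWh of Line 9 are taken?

5

Sort by value density: Line 6 40/9≈4.44, Line 14 51/14≈3.64, Line 18 27/8≈3.38, Line 17 54/25≈2.16, Line 1 48/23≈2.09, Line 9 7/10≈0.7, Line 13 16/26≈0.615.
Take all of Line 6 (9 kWh, value 40) ; 75 kWh left.
All 14 kWh of Line 14 fit (value 51) ; 61 remain.
Line 18: take in full, 8 kWh for value 27 ; 53 left.
All 25 kWh of Line 17 fit (value 54) ; 28 remain.
Take all of Line 1 (23 kWh, value 48) ; 5 kWh left.
5 kWh left: a 5/10 share of Line 9 gives 7×5/10 = 3.5.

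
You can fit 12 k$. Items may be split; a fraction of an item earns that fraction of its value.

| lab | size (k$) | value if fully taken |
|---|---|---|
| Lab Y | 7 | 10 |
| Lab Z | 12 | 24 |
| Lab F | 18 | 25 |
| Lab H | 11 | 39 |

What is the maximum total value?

41

Rank by value-to-size ratio: Lab H 39/11≈3.55, Lab Z 24/12≈2, Lab Y 10/7≈1.43, Lab F 25/18≈1.39.
Take all of Lab H (11 k$, value 39) — 1 k$ left.
1 k$ left: a 1/12 share of Lab Z gives 24×1/12 = 2.
Total value = 41.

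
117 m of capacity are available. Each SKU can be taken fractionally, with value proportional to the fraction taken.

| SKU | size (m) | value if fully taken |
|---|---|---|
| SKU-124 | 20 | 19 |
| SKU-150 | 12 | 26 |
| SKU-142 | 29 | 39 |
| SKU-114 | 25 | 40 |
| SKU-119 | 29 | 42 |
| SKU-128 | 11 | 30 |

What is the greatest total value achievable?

187.45

Best value per unit of size first: SKU-128 30/11≈2.73, SKU-150 26/12≈2.17, SKU-114 40/25≈1.6, SKU-119 42/29≈1.45, SKU-142 39/29≈1.34, SKU-124 19/20≈0.95.
All 11 m of SKU-128 fit (value 30) — 106 remain.
All 12 m of SKU-150 fit (value 26) — 94 remain.
All 25 m of SKU-114 fit (value 40) — 69 remain.
SKU-119: take in full, 29 m for value 42 — 40 left.
SKU-142: take in full, 29 m for value 39 — 11 left.
Fill the last 11 m with part of SKU-124: 11/20 of it earns 10.45.
Total value = 187.45.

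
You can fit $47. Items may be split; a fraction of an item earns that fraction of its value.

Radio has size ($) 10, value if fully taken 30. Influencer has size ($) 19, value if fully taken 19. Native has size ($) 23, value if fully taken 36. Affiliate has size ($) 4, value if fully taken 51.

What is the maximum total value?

Rank by value-to-size ratio: Affiliate 51/4≈12.8, Radio 30/10≈3, Native 36/23≈1.57, Influencer 19/19≈1.
Take all of Affiliate (4 $, value 51) — 43 $ left.
All 10 $ of Radio fit (value 30) — 33 remain.
All 23 $ of Native fit (value 36) — 10 remain.
10 $ left: a 10/19 share of Influencer gives 19×10/19 = 10.
Total value = 127.

127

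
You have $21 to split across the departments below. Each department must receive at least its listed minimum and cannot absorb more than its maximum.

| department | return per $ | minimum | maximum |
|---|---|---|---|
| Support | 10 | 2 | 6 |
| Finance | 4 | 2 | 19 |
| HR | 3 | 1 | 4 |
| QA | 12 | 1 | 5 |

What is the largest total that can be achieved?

Meeting every minimum uses 2+2+1+1 = 6 $, leaving 15.
Rank by return per $: QA 12 > Support 10 > Finance 4 > HR 3.
Give QA 4 more to hit its cap of 5 ; 11 left.
Give Support 4 more to hit its cap of 6 ; 7 left.
Only 7 left; Finance takes them to reach 9.
Total = 10×6 + 4×9 + 3×1 + 12×5 = 159.

159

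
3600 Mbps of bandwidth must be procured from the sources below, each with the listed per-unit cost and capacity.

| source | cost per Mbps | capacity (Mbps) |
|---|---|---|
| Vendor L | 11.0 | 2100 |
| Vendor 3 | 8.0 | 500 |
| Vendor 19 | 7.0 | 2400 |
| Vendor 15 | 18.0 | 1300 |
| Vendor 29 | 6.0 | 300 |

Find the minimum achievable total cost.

Use sources in increasing cost order.
Vendor 29 (6.0): use full 300 → 3300 Mbps to go.
Vendor 19 at 7.0: take all 2400 Mbps → 900 still needed.
Vendor 3 at 8.0: take all 500 Mbps → 400 still needed.
Vendor L at 11.0: take 400 of its 2100 → requirement met.
Vendor 15: unused.
Cost = 300×6.0 + 2400×7.0 + 500×8.0 + 400×11.0 = 27000.

27000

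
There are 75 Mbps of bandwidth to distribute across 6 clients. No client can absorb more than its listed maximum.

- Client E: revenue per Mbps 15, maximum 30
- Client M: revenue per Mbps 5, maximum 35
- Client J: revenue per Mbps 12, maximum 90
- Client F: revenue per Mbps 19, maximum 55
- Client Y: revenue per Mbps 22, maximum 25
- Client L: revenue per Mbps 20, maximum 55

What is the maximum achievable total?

Rank by revenue per Mbps: Client Y 22 > Client L 20 > Client F 19 > Client E 15 > Client J 12 > Client M 5.
Client Y takes 25 to reach its cap of 25 → 50 left.
Client L: +50 (room for 55) → 50. Pool exhausted.
Total = 22×25 + 20×50 = 1550.

1550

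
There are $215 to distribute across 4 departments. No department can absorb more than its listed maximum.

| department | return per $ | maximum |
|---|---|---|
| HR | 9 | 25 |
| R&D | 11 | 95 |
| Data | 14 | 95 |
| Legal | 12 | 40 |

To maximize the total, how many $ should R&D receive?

Order the departments by return per $: Data 14 > Legal 12 > R&D 11 > HR 9.
Give Data 95 to hit its cap of 95 → 120 left.
Legal: +40 to 40 (cap) → 80 left.
R&D has room for 95 but only 80 remain, so it gets 80.

80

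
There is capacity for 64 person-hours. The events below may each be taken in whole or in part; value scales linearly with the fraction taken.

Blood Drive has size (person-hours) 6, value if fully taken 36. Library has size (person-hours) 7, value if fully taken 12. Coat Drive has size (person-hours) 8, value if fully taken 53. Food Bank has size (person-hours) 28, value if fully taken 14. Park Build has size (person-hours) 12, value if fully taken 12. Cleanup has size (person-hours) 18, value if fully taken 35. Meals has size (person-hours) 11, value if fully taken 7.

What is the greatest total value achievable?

156

Sort by value density: Coat Drive 53/8≈6.62, Blood Drive 36/6≈6, Cleanup 35/18≈1.94, Library 12/7≈1.71, Park Build 12/12≈1, Meals 7/11≈0.636, Food Bank 14/28≈0.5.
All 8 person-hours of Coat Drive fit (value 53) ; 56 remain.
All 6 person-hours of Blood Drive fit (value 36) ; 50 remain.
All 18 person-hours of Cleanup fit (value 35) ; 32 remain.
Take all of Library (7 person-hours, value 12) ; 25 person-hours left.
All 12 person-hours of Park Build fit (value 12) ; 13 remain.
All 11 person-hours of Meals fit (value 7) ; 2 remain.
2 person-hours left: a 2/28 share of Food Bank gives 14×2/28 = 1.
Total value = 156.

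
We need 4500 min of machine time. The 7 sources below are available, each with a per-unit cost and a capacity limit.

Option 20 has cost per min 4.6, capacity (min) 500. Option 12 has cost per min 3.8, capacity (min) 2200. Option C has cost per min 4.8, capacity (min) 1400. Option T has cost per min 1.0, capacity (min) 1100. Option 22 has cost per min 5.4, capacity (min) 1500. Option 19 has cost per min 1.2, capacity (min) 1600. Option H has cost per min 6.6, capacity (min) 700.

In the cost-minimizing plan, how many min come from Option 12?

1800

Cheapest first:
Take 1100 from Option T at 1.0 — need 3400 more.
Take 1600 from Option 19 at 1.2 — need 1800 more.
Option 12 (3.8): take the remaining 1800 — done.
Option 20, Option C, Option 22, Option H: unused.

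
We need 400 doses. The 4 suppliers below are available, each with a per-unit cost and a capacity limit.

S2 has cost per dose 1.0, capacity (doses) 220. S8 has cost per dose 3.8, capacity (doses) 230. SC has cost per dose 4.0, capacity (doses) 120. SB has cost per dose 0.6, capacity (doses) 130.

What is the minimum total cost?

Cheapest first:
SB at 0.6: take all 130 doses ; 270 still needed.
Take 220 from S2 at 1.0 ; need 50 more.
Take 50 from S8 at 3.8 to finish.
SC: unused.
Cost = 130×0.6 + 220×1.0 + 50×3.8 = 488.

488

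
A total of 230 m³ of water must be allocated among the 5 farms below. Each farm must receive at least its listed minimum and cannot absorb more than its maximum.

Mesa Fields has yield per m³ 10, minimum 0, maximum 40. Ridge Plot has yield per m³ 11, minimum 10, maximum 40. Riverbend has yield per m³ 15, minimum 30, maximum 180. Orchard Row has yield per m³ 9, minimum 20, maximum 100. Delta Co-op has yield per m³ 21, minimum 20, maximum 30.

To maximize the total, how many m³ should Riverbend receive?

170

Meeting every minimum uses 0+10+30+20+20 = 80 m³, leaving 150.
Order the farms by yield per m³: Delta Co-op 21 > Riverbend 15 > Ridge Plot 11 > Mesa Fields 10 > Orchard Row 9.
Delta Co-op: +10 to 30 (cap) → 140 left.
Riverbend has room for 150 more but only 140 remain, so it gets 170.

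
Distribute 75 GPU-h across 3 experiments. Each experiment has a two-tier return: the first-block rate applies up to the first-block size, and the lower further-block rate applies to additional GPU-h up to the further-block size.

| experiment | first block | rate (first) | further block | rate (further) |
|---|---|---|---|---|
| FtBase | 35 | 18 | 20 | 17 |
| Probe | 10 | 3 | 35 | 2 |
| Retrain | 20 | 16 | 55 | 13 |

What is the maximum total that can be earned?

1290

Order all 6 blocks by rate: FtBase/first 18 > FtBase/second 17 > Retrain/first 16 > Retrain/second 13 > Probe/first 3 > Probe/second 2.
FtBase/first (18): +35 — 40 left.
Fill FtBase second block (20 at 17) — 20 left.
Retrain first at 16: fill all 20 — 0 left.
Total = 18×35 + 17×20 + 16×20 = 1290.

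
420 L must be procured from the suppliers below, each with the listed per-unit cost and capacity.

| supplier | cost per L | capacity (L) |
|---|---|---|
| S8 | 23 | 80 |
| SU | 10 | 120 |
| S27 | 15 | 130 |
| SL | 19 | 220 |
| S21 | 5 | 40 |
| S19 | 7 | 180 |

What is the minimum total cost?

3860

Fill from the cheapest supplier first.
S21 at 5: take all 40 L ; 380 still needed.
S19 (7): use full 180 ; 200 L to go.
Take 120 from SU at 10 ; need 80 more.
S27 at 15: take 80 of its 130 ; requirement met.
SL, S8: unused.
Cost = 40×5 + 180×7 + 120×10 + 80×15 = 3860.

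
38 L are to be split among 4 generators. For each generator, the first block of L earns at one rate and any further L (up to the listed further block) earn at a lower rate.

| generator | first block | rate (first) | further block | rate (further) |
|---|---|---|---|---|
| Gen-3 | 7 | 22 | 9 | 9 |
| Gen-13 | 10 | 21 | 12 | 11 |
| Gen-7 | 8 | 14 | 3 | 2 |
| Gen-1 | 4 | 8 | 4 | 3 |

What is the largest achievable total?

Treat each block as its own option and order by rate: Gen-3/T1 22 > Gen-13/T1 21 > Gen-7/T1 14 > Gen-13/T2 11 > Gen-3/T2 9 > Gen-1/T1 8 > Gen-1/T2 3 > Gen-7/T2 2.
Gen-3/T1 (22): +7 → 31 left.
Gen-13 T1 at 21: fill all 10 → 21 left.
Gen-7 T1 at 14: fill all 8 → 13 left.
Gen-13 T2 at 11: fill all 12 → 1 left.
Gen-3 T2 at 9: only 1 left, fill 1.
Total = 22×7 + 21×10 + 14×8 + 11×12 + 9×1 = 617.

617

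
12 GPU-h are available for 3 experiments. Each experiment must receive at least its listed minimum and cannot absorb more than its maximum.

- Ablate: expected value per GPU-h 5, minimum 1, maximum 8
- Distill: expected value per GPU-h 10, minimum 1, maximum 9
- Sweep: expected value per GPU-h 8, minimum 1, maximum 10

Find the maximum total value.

111

Meeting every minimum uses 1+1+1 = 3 GPU-h, leaving 9.
Order the experiments by expected value per GPU-h: Distill 10 > Sweep 8 > Ablate 5.
Distill takes 8 more to reach its cap of 9 → 1 left.
Only 1 left; Sweep takes them to reach 2.
Total = 5×1 + 10×9 + 8×2 = 111.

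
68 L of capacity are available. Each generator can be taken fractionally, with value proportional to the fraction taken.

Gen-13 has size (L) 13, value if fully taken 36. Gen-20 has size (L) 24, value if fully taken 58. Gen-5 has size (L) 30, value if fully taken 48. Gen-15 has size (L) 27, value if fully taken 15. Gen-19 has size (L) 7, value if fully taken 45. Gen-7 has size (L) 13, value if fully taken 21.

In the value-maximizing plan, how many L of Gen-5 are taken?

11

Best value per unit of size first: Gen-19 45/7≈6.43, Gen-13 36/13≈2.77, Gen-20 58/24≈2.42, Gen-7 21/13≈1.62, Gen-5 48/30≈1.6, Gen-15 15/27≈0.556.
All 7 L of Gen-19 fit (value 45) — 61 remain.
Gen-13: take in full, 13 L for value 36 — 48 left.
Gen-20: take in full, 24 L for value 58 — 24 left.
Take all of Gen-7 (13 L, value 21) — 11 L left.
11 L left: a 11/30 share of Gen-5 gives 48×11/30 = 17.6.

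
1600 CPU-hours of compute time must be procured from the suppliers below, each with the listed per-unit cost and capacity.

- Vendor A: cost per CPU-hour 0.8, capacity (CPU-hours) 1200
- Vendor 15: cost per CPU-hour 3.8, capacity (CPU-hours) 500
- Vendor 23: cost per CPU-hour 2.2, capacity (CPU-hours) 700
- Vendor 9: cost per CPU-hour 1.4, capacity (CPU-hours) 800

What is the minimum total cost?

Fill from the cheapest supplier first.
Vendor A at 0.8: take all 1200 CPU-hours → 400 still needed.
Take 400 from Vendor 9 at 1.4 to finish.
Vendor 23, Vendor 15: unused.
Cost = 1200×0.8 + 400×1.4 = 1520.

1520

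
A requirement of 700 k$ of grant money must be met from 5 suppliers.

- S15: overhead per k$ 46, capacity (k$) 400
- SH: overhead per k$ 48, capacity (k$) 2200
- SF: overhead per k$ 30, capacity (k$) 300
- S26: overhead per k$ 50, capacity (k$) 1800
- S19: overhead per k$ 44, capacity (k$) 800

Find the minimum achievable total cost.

Fill from the cheapest supplier first.
SF at 30: take all 300 k$ ; 400 still needed.
Take 400 from S19 at 44 to finish.
S15, SH, S26: unused.
Cost = 300×30 + 400×44 = 26600.

26600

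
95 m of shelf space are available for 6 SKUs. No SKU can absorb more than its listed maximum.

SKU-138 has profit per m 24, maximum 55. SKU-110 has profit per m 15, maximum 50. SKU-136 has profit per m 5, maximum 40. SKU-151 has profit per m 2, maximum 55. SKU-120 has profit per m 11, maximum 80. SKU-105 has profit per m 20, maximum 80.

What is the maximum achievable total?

2120

Highest profit per m first: SKU-138 24 > SKU-105 20 > SKU-110 15 > SKU-120 11 > SKU-136 5 > SKU-151 2.
SKU-138 takes 55 to reach its cap of 55 ; 40 left.
SKU-105 has room for 80 but only 40 remain, so it gets 40.
Total = 24×55 + 20×40 = 2120.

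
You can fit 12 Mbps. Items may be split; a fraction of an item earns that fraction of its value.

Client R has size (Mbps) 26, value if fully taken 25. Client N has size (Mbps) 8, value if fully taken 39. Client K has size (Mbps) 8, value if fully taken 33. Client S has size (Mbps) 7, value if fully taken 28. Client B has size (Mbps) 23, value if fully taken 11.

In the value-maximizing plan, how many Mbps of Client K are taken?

4

Rank by value-to-size ratio: Client N 39/8≈4.88, Client K 33/8≈4.12, Client S 28/7≈4, Client R 25/26≈0.962, Client B 11/23≈0.478.
All 8 Mbps of Client N fit (value 39) ; 4 remain.
Fill the last 4 Mbps with part of Client K: 4/8 of it earns 16.5.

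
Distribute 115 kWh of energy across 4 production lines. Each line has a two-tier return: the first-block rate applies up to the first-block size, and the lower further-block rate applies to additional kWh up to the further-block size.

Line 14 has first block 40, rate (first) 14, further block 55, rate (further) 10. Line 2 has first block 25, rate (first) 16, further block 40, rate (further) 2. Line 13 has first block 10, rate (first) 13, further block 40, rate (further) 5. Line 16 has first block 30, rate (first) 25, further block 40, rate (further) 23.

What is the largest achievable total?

Treat each block as its own option and order by rate: Line 16/T1 25 > Line 16/T2 23 > Line 2/T1 16 > Line 14/T1 14 > Line 13/T1 13 > Line 14/T2 10 > Line 13/T2 5 > Line 2/T2 2.
Fill Line 16 T1 block (30 at 25) — 85 left.
Line 16/T2 (23): +40 — 45 left.
Line 2 T1 at 16: fill all 25 — 20 left.
20 remain; put them into Line 14 T1 at 14.
Total = 25×30 + 23×40 + 16×25 + 14×20 = 2350.

2350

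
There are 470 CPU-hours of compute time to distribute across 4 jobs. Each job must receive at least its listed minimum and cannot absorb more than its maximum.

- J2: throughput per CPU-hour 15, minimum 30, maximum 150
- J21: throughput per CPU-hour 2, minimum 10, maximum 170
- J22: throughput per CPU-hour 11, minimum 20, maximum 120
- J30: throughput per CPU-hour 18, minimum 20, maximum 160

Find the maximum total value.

6530

Meeting every minimum uses 30+10+20+20 = 80 CPU-hours, leaving 390.
Rank by throughput per CPU-hour: J30 18 > J2 15 > J22 11 > J21 2.
J30 takes 140 more to reach its cap of 160 ; 250 left.
J2: +120 to 150 (cap) ; 130 left.
J22: +100 to 120 (cap) ; 30 left.
Only 30 left; J21 takes them to reach 40.
Total = 15×150 + 2×40 + 11×120 + 18×160 = 6530.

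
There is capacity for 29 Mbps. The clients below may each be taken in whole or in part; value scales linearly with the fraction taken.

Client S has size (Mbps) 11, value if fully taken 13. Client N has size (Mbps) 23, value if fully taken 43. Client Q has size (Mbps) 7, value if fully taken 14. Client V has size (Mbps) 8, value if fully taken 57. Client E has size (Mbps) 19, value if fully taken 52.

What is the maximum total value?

113

Rank by value-to-size ratio: Client V 57/8≈7.12, Client E 52/19≈2.74, Client Q 14/7≈2, Client N 43/23≈1.87, Client S 13/11≈1.18.
Client V: take in full, 8 Mbps for value 57 → 21 left.
Take all of Client E (19 Mbps, value 52) → 2 Mbps left.
2 Mbps left: a 2/7 share of Client Q gives 14×2/7 = 4.
Total value = 113.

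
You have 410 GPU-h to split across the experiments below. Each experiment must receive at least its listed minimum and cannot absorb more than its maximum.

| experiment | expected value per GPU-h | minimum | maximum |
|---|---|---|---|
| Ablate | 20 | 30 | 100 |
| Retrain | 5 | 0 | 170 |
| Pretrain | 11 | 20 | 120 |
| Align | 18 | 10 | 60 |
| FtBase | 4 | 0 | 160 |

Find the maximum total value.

Meeting every minimum uses 30+0+20+10+0 = 60 GPU-h, leaving 350.
Rank by expected value per GPU-h: Ablate 20 > Align 18 > Pretrain 11 > Retrain 5 > FtBase 4.
Give Ablate 70 more to hit its cap of 100 → 280 left.
Align: +50 to 60 (cap) → 230 left.
Give Pretrain 100 more to hit its cap of 120 → 130 left.
Retrain: +130 (room for 170) → 130. Pool exhausted.
Total = 20×100 + 5×130 + 11×120 + 18×60 = 5050.

5050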